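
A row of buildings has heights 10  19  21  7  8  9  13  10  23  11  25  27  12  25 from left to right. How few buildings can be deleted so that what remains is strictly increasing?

7

Fewest deletions = n − (longest strictly increasing subsequence).
i:      1  2  3  4  5  6  7  8  9 10 11 12 13 14
a[i]:  10 19 21  7  8  9 13 10 23 11 25 27 12 25
dp:     1  2  3  1  2  3  4  4  5  5  6  7  6  7
max dp = 7, so deletions = 14 − 7 = 7.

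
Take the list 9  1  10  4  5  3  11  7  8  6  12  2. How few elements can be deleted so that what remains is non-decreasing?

Fewest deletions = n − (longest non-decreasing subsequence).
Patience tails:
9 → extends → [9]
1 → replaces 9 → [1]
10 → extends → [1, 10]
4 → replaces 10 → [1, 4]
5 → extends → [1, 4, 5]
3 → replaces 4 → [1, 3, 5]
11 → extends → [1, 3, 5, 11]
7 → replaces 11 → [1, 3, 5, 7]
8 → extends → [1, 3, 5, 7, 8]
6 → replaces 7 → [1, 3, 5, 6, 8]
12 → extends → [1, 3, 5, 6, 8, 12]
2 → replaces 3 → [1, 2, 5, 6, 8, 12]
Longest non-decreasing subsequence has length 6, so deletions = 12 − 6 = 6.

6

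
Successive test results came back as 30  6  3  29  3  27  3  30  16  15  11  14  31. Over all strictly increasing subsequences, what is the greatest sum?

Let S[i] be the best sum of a strictly increasing subsequence ending at i:
i:      1  2  3  4  5  6  7  8  9 10 11 12 13
a[i]:  30  6  3 29  3 27  3 30 16 15 11 14 31
S:     30  6  3 35  3 33  3 65 22 21 17 31 96
Maximum is 96 (e.g. 6 + 29 + 30 + 31).

96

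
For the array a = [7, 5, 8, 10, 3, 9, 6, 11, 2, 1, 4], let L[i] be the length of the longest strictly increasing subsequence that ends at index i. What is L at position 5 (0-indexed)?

dp[i] = 1 + max{dp[j] : j<i, a[j]<a[i]} (or 1 if no such j):
i:      0  1  2  3  4  5  6  7  8  9 10
a[i]:   7  5  8 10  3  9  6 11  2  1  4
dp:     1  1  2  3  1  3  2  4  1  1  2
At index 5 the value is 3.

3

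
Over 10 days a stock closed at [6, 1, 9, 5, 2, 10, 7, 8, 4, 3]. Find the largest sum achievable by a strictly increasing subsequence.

Let S[i] be the best sum of a strictly increasing subsequence ending at i:
i:      1  2  3  4  5  6  7  8  9 10
a[i]:   6  1  9  5  2 10  7  8  4  3
S:      6  1 15  6  3 25 13 21  7  6
Maximum is 25 (e.g. 6 + 9 + 10).

25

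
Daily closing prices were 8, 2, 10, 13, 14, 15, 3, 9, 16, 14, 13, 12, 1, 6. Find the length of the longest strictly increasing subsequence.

6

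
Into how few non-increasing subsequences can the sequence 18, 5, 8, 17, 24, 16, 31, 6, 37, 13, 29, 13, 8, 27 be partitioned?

Place each on the leftmost legal pile:
18 → new pile 1 (tops now [18])
5 → pile 1 (tops now [5])
8 → new pile 2 (tops now [5, 8])
17 → new pile 3 (tops now [5, 8, 17])
24 → new pile 4 (tops now [5, 8, 17, 24])
16 → pile 3 (tops now [5, 8, 16, 24])
31 → new pile 5 (tops now [5, 8, 16, 24, 31])
6 → pile 2 (tops now [5, 6, 16, 24, 31])
37 → new pile 6 (tops now [5, 6, 16, 24, 31, 37])
13 → pile 3 (tops now [5, 6, 13, 24, 31, 37])
29 → pile 5 (tops now [5, 6, 13, 24, 29, 37])
13 → pile 3 (tops now [5, 6, 13, 24, 29, 37])
8 → pile 3 (tops now [5, 6, 8, 24, 29, 37])
27 → pile 5 (tops now [5, 6, 8, 24, 27, 37])
Six piles.

6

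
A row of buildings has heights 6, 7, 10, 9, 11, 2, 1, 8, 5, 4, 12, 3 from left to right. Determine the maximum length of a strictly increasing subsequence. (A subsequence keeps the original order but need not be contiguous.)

Track the smallest tail for each achievable length (strict):
6 → extends → [6]
7 → extends → [6, 7]
10 → extends → [6, 7, 10]
9 → replaces 10 → [6, 7, 9]
11 → extends → [6, 7, 9, 11]
2 → replaces 6 → [2, 7, 9, 11]
1 → replaces 2 → [1, 7, 9, 11]
8 → replaces 9 → [1, 7, 8, 11]
5 → replaces 7 → [1, 5, 8, 11]
4 → replaces 5 → [1, 4, 8, 11]
12 → extends → [1, 4, 8, 11, 12]
3 → replaces 4 → [1, 3, 8, 11, 12]
Five tails, so the longest strictly increasing subsequence has length 5 (e.g. 6, 7, 10, 11, 12).

5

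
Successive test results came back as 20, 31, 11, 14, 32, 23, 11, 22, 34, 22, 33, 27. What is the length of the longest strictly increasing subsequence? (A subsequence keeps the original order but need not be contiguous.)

Let dp[i] be the length of the longest such subsequence ending at index i:
i:      1  2  3  4  5  6  7  8  9 10 11 12
a[i]:  20 31 11 14 32 23 11 22 34 22 33 27
dp:     1  2  1  2  3  3  1  3  4  3  4  4
Maximum dp value is 4.

4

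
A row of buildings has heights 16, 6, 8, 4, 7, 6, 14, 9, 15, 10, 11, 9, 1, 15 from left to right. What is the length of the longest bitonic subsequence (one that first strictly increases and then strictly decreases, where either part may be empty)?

inc[i] = longest strictly increasing subsequence ending at i; dec[i] = longest strictly decreasing subsequence starting at i:
i:      1  2  3  4  5  6  7  8  9 10 11 12 13 14
a[i]:  16  6  8  4  7  6 14  9 15 10 11  9  1 15
inc:    1  1  2  1  2  2  3  3  4  4  5  3  1  6
dec:    5  3  4  2  3  2  4  2  4  3  3  2  1  1
Best peak at i=9 (value 15): inc=4, dec=4, length 4+4−1 = 7.

7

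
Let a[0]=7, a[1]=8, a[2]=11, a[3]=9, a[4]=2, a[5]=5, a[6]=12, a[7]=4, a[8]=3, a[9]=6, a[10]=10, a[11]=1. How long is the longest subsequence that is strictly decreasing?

6

Negate each value so 'decreasing' becomes 'increasing', then run patience tails on the negated sequence:
-7 → extends → [-7]
-8 → replaces -7 → [-8]
-11 → replaces -8 → [-11]
-9 → extends → [-11, -9]
-2 → extends → [-11, -9, -2]
-5 → replaces -2 → [-11, -9, -5]
-12 → replaces -11 → [-12, -9, -5]
-4 → extends → [-12, -9, -5, -4]
-3 → extends → [-12, -9, -5, -4, -3]
-6 → replaces -5 → [-12, -9, -6, -4, -3]
-10 → replaces -9 → [-12, -10, -6, -4, -3]
-1 → extends → [-12, -10, -6, -4, -3, -1]
Six tails, so the longest strictly decreasing subsequence of the original has length 6.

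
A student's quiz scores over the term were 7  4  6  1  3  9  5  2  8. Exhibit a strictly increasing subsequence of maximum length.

1, 3, 5, 8

Patience tails give the LIS length; then backtrack through the dp parents:
7 → extends → [7]
4 → replaces 7 → [4]
6 → extends → [4, 6]
1 → replaces 4 → [1, 6]
3 → replaces 6 → [1, 3]
9 → extends → [1, 3, 9]
5 → replaces 9 → [1, 3, 5]
2 → replaces 3 → [1, 2, 5]
8 → extends → [1, 2, 5, 8]
Length 4; one witness is 1, 3, 5, 8.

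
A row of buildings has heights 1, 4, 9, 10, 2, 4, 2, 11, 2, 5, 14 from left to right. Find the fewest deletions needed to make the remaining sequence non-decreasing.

5

Fewest deletions = n − (longest non-decreasing subsequence).
Patience tails:
1 → extends → [1]
4 → extends → [1, 4]
9 → extends → [1, 4, 9]
10 → extends → [1, 4, 9, 10]
2 → replaces 4 → [1, 2, 9, 10]
4 → replaces 9 → [1, 2, 4, 10]
2 → replaces 4 → [1, 2, 2, 10]
11 → extends → [1, 2, 2, 10, 11]
2 → replaces 10 → [1, 2, 2, 2, 11]
5 → replaces 11 → [1, 2, 2, 2, 5]
14 → extends → [1, 2, 2, 2, 5, 14]
Longest non-decreasing subsequence has length 6, so deletions = 11 − 6 = 5.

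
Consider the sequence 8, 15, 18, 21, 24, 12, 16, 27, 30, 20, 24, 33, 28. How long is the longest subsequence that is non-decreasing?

8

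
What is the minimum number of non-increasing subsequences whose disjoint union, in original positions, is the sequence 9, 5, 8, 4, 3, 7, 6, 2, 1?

2

The minimum number of non-increasing subsequences covering a sequence equals the length of its longest strictly increasing subsequence.
LIS length is 2 (e.g. 5, 8), so 2 piles are needed.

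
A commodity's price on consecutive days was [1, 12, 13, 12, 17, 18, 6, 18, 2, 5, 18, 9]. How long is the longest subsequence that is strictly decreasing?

4

Negate each value so 'decreasing' becomes 'increasing', then run patience tails on the negated sequence:
-1 → extends → [-1]
-12 → replaces -1 → [-12]
-13 → replaces -12 → [-13]
-12 → extends → [-13, -12]
-17 → replaces -13 → [-17, -12]
-18 → replaces -17 → [-18, -12]
-6 → extends → [-18, -12, -6]
-18 → already a tail → [-18, -12, -6]
-2 → extends → [-18, -12, -6, -2]
-5 → replaces -2 → [-18, -12, -6, -5]
-18 → already a tail → [-18, -12, -6, -5]
-9 → replaces -6 → [-18, -12, -9, -5]
Four tails, so the longest strictly decreasing subsequence of the original has length 4.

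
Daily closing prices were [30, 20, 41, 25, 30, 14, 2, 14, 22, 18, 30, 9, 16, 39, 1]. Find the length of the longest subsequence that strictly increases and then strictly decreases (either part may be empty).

7

inc[i] = longest strictly increasing subsequence ending at i; dec[i] = longest strictly decreasing subsequence starting at i:
i:      1  2  3  4  5  6  7  8  9 10 11 12 13 14 15
a[i]:  30 20 41 25 30 14  2 14 22 18 30  9 16 39  1
inc:    1  1  2  2  3  1  1  2  3  3  4  2  3  5  1
dec:    6  4  6  5  5  3  2  3  4  3  3  2  2  2  1
Best peak at i=3 (value 41): inc=2, dec=6, length 2+6−1 = 7.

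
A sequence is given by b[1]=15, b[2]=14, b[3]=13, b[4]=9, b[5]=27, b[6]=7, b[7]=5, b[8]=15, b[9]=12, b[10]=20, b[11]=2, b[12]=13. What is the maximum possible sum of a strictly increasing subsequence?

Let S[i] be the best sum of a strictly increasing subsequence ending at i:
i:      1  2  3  4  5  6  7  8  9 10 11 12
b[i]:  15 14 13  9 27  7  5 15 12 20  2 13
S:     15 14 13  9 42  7  5 29 21 49  2 34
Maximum is 49 (e.g. 14 + 15 + 20).

49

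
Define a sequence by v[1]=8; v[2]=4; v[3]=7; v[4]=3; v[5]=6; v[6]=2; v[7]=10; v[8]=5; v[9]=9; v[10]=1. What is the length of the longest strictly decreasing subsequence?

5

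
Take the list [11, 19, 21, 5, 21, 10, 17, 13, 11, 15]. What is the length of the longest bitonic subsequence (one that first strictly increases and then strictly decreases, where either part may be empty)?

6

inc[i] = longest strictly increasing subsequence ending at i; dec[i] = longest strictly decreasing subsequence starting at i:
i:      1  2  3  4  5  6  7  8  9 10
a[i]:  11 19 21  5 21 10 17 13 11 15
inc:    1  2  3  1  3  2  3  3  3  4
dec:    2  4  4  1  4  1  3  2  1  1
Best peak at i=3 (value 21): inc=3, dec=4, length 3+4−1 = 6.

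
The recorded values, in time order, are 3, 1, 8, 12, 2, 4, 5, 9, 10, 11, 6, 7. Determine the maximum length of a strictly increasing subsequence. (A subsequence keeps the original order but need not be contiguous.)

7

Let dp[i] be the length of the longest such subsequence ending at index i:
i:      1  2  3  4  5  6  7  8  9 10 11 12
a[i]:   3  1  8 12  2  4  5  9 10 11  6  7
dp:     1  1  2  3  2  3  4  5  6  7  5  6
Maximum dp value is 7.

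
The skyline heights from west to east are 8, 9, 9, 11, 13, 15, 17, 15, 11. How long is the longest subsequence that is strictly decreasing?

3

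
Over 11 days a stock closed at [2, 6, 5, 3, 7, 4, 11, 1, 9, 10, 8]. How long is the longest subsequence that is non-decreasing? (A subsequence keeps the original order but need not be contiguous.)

5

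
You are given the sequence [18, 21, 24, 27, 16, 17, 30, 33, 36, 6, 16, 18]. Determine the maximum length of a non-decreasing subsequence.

7

Track the smallest tail for each achievable length (allowing ties):
18 → extends → [18]
21 → extends → [18, 21]
24 → extends → [18, 21, 24]
27 → extends → [18, 21, 24, 27]
16 → replaces 18 → [16, 21, 24, 27]
17 → replaces 21 → [16, 17, 24, 27]
30 → extends → [16, 17, 24, 27, 30]
33 → extends → [16, 17, 24, 27, 30, 33]
36 → extends → [16, 17, 24, 27, 30, 33, 36]
6 → replaces 16 → [6, 17, 24, 27, 30, 33, 36]
16 → replaces 17 → [6, 16, 24, 27, 30, 33, 36]
18 → replaces 24 → [6, 16, 18, 27, 30, 33, 36]
Seven tails, so the longest non-decreasing subsequence has length 7 (e.g. 18, 21, 24, 27, 30, 33, 36).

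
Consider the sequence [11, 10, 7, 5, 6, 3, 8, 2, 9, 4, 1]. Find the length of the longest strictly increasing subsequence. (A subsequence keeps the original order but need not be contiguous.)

4

Track the smallest tail for each achievable length (strict):
11 → extends → [11]
10 → replaces 11 → [10]
7 → replaces 10 → [7]
5 → replaces 7 → [5]
6 → extends → [5, 6]
3 → replaces 5 → [3, 6]
8 → extends → [3, 6, 8]
2 → replaces 3 → [2, 6, 8]
9 → extends → [2, 6, 8, 9]
4 → replaces 6 → [2, 4, 8, 9]
1 → replaces 2 → [1, 4, 8, 9]
Four tails, so the longest strictly increasing subsequence has length 4 (e.g. 5, 6, 8, 9).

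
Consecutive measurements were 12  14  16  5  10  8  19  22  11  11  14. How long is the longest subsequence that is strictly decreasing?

3

Negate each value so 'decreasing' becomes 'increasing', then run patience tails on the negated sequence:
-12 → extends → [-12]
-14 → replaces -12 → [-14]
-16 → replaces -14 → [-16]
-5 → extends → [-16, -5]
-10 → replaces -5 → [-16, -10]
-8 → extends → [-16, -10, -8]
-19 → replaces -16 → [-19, -10, -8]
-22 → replaces -19 → [-22, -10, -8]
-11 → replaces -10 → [-22, -11, -8]
-11 → already a tail → [-22, -11, -8]
-14 → replaces -11 → [-22, -14, -8]
Three tails, so the longest strictly decreasing subsequence of the original has length 3.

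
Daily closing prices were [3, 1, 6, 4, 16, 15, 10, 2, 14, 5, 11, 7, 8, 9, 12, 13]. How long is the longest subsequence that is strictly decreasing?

Let dp[i] be the longest strictly decreasing subsequence ending at i:
i:      1  2  3  4  5  6  7  8  9 10 11 12 13 14 15 16
a[i]:   3  1  6  4 16 15 10  2 14  5 11  7  8  9 12 13
dp:     1  2  1  2  1  2  3  4  3  4  4  5  5  5  4  4
Maximum is 5.

5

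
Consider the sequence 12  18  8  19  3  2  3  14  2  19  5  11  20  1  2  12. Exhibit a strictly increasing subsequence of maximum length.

2, 3, 14, 19, 20

Patience tails give the LIS length; then backtrack through the dp parents:
12 → extends → [12]
18 → extends → [12, 18]
8 → replaces 12 → [8, 18]
19 → extends → [8, 18, 19]
3 → replaces 8 → [3, 18, 19]
2 → replaces 3 → [2, 18, 19]
3 → replaces 18 → [2, 3, 19]
14 → replaces 19 → [2, 3, 14]
2 → already a tail → [2, 3, 14]
19 → extends → [2, 3, 14, 19]
5 → replaces 14 → [2, 3, 5, 19]
11 → replaces 19 → [2, 3, 5, 11]
20 → extends → [2, 3, 5, 11, 20]
1 → replaces 2 → [1, 3, 5, 11, 20]
2 → replaces 3 → [1, 2, 5, 11, 20]
12 → replaces 20 → [1, 2, 5, 11, 12]
Length 5; one witness is 2, 3, 14, 19, 20.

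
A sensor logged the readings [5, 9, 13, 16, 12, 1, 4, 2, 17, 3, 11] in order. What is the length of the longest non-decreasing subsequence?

Track the smallest tail for each achievable length (allowing ties):
5 → extends → [5]
9 → extends → [5, 9]
13 → extends → [5, 9, 13]
16 → extends → [5, 9, 13, 16]
12 → replaces 13 → [5, 9, 12, 16]
1 → replaces 5 → [1, 9, 12, 16]
4 → replaces 9 → [1, 4, 12, 16]
2 → replaces 4 → [1, 2, 12, 16]
17 → extends → [1, 2, 12, 16, 17]
3 → replaces 12 → [1, 2, 3, 16, 17]
11 → replaces 16 → [1, 2, 3, 11, 17]
Five tails, so the longest non-decreasing subsequence has length 5 (e.g. 5, 9, 13, 16, 17).

5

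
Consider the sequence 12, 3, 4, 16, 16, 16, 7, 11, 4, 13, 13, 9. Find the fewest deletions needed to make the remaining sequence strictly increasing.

7

Fewest deletions = n − (longest strictly increasing subsequence).
i:      1  2  3  4  5  6  7  8  9 10 11 12
a[i]:  12  3  4 16 16 16  7 11  4 13 13  9
dp:     1  1  2  3  3  3  3  4  2  5  5  4
max dp = 5, so deletions = 12 − 5 = 7.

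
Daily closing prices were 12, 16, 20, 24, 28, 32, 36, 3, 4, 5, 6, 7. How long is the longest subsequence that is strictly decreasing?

2

Let dp[i] be the longest strictly decreasing subsequence ending at i:
i:      1  2  3  4  5  6  7  8  9 10 11 12
a[i]:  12 16 20 24 28 32 36  3  4  5  6  7
dp:     1  1  1  1  1  1  1  2  2  2  2  2
Maximum is 2.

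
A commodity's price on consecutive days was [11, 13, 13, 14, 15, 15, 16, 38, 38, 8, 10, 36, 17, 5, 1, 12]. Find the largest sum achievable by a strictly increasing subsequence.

107

Let S[i] be the best sum of a strictly increasing subsequence ending at i:
i:       1   2   3   4   5   6   7   8   9  10  11  12  13  14  15  16
a[i]:   11  13  13  14  15  15  16  38  38   8  10  36  17   5   1  12
S:      11  24  24  38  53  53  69 107 107   8  18 105  86   5   1  30
Maximum is 107 (e.g. 11 + 13 + 14 + 15 + 16 + 38).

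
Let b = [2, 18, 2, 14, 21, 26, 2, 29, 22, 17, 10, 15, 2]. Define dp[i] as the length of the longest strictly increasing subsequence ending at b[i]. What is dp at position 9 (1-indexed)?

4

dp[i] = 1 + max{dp[j] : j<i, b[j]<b[i]} (or 1 if no such j):
i:      1  2  3  4  5  6  7  8  9 10 11 12 13
b[i]:   2 18  2 14 21 26  2 29 22 17 10 15  2
dp:     1  2  1  2  3  4  1  5  4  3  2  3  1
At index 9 the value is 4.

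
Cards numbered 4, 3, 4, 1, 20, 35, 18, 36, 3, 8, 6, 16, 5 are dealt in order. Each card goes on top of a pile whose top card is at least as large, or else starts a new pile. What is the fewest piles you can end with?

5

The minimum number of non-increasing subsequences covering a sequence equals the length of its longest strictly increasing subsequence.
LIS length is 5 (e.g. 3, 4, 20, 35, 36), so 5 piles are needed.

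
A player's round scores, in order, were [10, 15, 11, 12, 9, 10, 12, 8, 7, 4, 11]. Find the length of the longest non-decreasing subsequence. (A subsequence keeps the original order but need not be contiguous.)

Track the smallest tail for each achievable length (allowing ties):
10 → extends → [10]
15 → extends → [10, 15]
11 → replaces 15 → [10, 11]
12 → extends → [10, 11, 12]
9 → replaces 10 → [9, 11, 12]
10 → replaces 11 → [9, 10, 12]
12 → extends → [9, 10, 12, 12]
8 → replaces 9 → [8, 10, 12, 12]
7 → replaces 8 → [7, 10, 12, 12]
4 → replaces 7 → [4, 10, 12, 12]
11 → replaces 12 → [4, 10, 11, 12]
Four tails, so the longest non-decreasing subsequence has length 4 (e.g. 10, 11, 12, 12).

4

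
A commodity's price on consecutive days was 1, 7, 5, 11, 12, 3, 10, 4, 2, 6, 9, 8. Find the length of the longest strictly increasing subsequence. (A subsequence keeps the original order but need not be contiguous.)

Track the smallest tail for each achievable length (strict):
1 → extends → [1]
7 → extends → [1, 7]
5 → replaces 7 → [1, 5]
11 → extends → [1, 5, 11]
12 → extends → [1, 5, 11, 12]
3 → replaces 5 → [1, 3, 11, 12]
10 → replaces 11 → [1, 3, 10, 12]
4 → replaces 10 → [1, 3, 4, 12]
2 → replaces 3 → [1, 2, 4, 12]
6 → replaces 12 → [1, 2, 4, 6]
9 → extends → [1, 2, 4, 6, 9]
8 → replaces 9 → [1, 2, 4, 6, 8]
Five tails, so the longest strictly increasing subsequence has length 5 (e.g. 1, 3, 4, 6, 9).

5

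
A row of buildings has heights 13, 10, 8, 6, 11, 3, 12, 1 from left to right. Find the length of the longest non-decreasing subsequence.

Let dp[i] be the length of the longest such subsequence ending at index i:
i:      1  2  3  4  5  6  7  8
a[i]:  13 10  8  6 11  3 12  1
dp:     1  1  1  1  2  1  3  1
Maximum dp value is 3.

3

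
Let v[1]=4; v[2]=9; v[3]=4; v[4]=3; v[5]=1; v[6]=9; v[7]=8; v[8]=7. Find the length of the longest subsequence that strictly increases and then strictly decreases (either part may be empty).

inc[i] = longest strictly increasing subsequence ending at i; dec[i] = longest strictly decreasing subsequence starting at i:
i:     1 2 3 4 5 6 7 8
v[i]:  4 9 4 3 1 9 8 7
inc:   1 2 1 1 1 2 2 2
dec:   3 4 3 2 1 3 2 1
Best peak at i=2 (value 9): inc=2, dec=4, length 2+4−1 = 5.

5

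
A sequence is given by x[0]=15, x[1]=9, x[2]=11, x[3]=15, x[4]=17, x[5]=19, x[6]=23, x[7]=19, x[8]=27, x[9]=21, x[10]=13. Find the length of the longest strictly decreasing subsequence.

3

Negate each value so 'decreasing' becomes 'increasing', then run patience tails on the negated sequence:
-15 → extends → [-15]
-9 → extends → [-15, -9]
-11 → replaces -9 → [-15, -11]
-15 → already a tail → [-15, -11]
-17 → replaces -15 → [-17, -11]
-19 → replaces -17 → [-19, -11]
-23 → replaces -19 → [-23, -11]
-19 → replaces -11 → [-23, -19]
-27 → replaces -23 → [-27, -19]
-21 → replaces -19 → [-27, -21]
-13 → extends → [-27, -21, -13]
Three tails, so the longest strictly decreasing subsequence of the original has length 3.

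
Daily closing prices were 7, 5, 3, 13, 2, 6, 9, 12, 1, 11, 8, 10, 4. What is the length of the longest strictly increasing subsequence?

Let dp[i] be the length of the longest such subsequence ending at index i:
i:      1  2  3  4  5  6  7  8  9 10 11 12 13
a[i]:   7  5  3 13  2  6  9 12  1 11  8 10  4
dp:     1  1  1  2  1  2  3  4  1  4  3  4  2
Maximum dp value is 4.

4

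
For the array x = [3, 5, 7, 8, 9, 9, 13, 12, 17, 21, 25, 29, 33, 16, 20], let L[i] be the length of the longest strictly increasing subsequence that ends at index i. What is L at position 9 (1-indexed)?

7

dp[i] = 1 + max{dp[j] : j<i, x[j]<x[i]} (or 1 if no such j):
i:      1  2  3  4  5  6  7  8  9 10 11 12 13 14 15
x[i]:   3  5  7  8  9  9 13 12 17 21 25 29 33 16 20
dp:     1  2  3  4  5  5  6  6  7  8  9 10 11  7  8
At index 9 the value is 7.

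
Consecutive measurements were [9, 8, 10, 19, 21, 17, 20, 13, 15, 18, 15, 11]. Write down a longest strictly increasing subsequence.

Patience tails give the LIS length; then backtrack through the dp parents:
9 → extends → [9]
8 → replaces 9 → [8]
10 → extends → [8, 10]
19 → extends → [8, 10, 19]
21 → extends → [8, 10, 19, 21]
17 → replaces 19 → [8, 10, 17, 21]
20 → replaces 21 → [8, 10, 17, 20]
13 → replaces 17 → [8, 10, 13, 20]
15 → replaces 20 → [8, 10, 13, 15]
18 → extends → [8, 10, 13, 15, 18]
15 → already a tail → [8, 10, 13, 15, 18]
11 → replaces 13 → [8, 10, 11, 15, 18]
Length 5; one witness is 9, 10, 13, 15, 18.

9, 10, 13, 15, 18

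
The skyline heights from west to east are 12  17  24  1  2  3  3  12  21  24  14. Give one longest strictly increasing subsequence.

1, 2, 3, 12, 21, 24

Patience tails give the LIS length; then backtrack through the dp parents:
12 → extends → [12]
17 → extends → [12, 17]
24 → extends → [12, 17, 24]
1 → replaces 12 → [1, 17, 24]
2 → replaces 17 → [1, 2, 24]
3 → replaces 24 → [1, 2, 3]
3 → already a tail → [1, 2, 3]
12 → extends → [1, 2, 3, 12]
21 → extends → [1, 2, 3, 12, 21]
24 → extends → [1, 2, 3, 12, 21, 24]
14 → replaces 21 → [1, 2, 3, 12, 14, 24]
Length 6; one witness is 1, 2, 3, 12, 21, 24.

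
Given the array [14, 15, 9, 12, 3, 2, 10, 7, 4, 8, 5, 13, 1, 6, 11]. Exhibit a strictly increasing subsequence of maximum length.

3, 4, 5, 6, 11

Patience tails give the LIS length; then backtrack through the dp parents:
14 → extends → [14]
15 → extends → [14, 15]
9 → replaces 14 → [9, 15]
12 → replaces 15 → [9, 12]
3 → replaces 9 → [3, 12]
2 → replaces 3 → [2, 12]
10 → replaces 12 → [2, 10]
7 → replaces 10 → [2, 7]
4 → replaces 7 → [2, 4]
8 → extends → [2, 4, 8]
5 → replaces 8 → [2, 4, 5]
13 → extends → [2, 4, 5, 13]
1 → replaces 2 → [1, 4, 5, 13]
6 → replaces 13 → [1, 4, 5, 6]
11 → extends → [1, 4, 5, 6, 11]
Length 5; one witness is 3, 4, 5, 6, 11.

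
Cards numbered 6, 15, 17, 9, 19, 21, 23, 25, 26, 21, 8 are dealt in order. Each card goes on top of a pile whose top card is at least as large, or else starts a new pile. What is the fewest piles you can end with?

Place each on the leftmost legal pile:
6 → new pile 1 (tops now [6])
15 → new pile 2 (tops now [6, 15])
17 → new pile 3 (tops now [6, 15, 17])
9 → pile 2 (tops now [6, 9, 17])
19 → new pile 4 (tops now [6, 9, 17, 19])
21 → new pile 5 (tops now [6, 9, 17, 19, 21])
23 → new pile 6 (tops now [6, 9, 17, 19, 21, 23])
25 → new pile 7 (tops now [6, 9, 17, 19, 21, 23, 25])
26 → new pile 8 (tops now [6, 9, 17, 19, 21, 23, 25, 26])
21 → pile 5 (tops now [6, 9, 17, 19, 21, 23, 25, 26])
8 → pile 2 (tops now [6, 8, 17, 19, 21, 23, 25, 26])
Eight piles.

8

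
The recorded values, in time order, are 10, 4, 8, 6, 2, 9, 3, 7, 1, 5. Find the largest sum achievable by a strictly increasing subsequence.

Let S[i] be the best sum of a strictly increasing subsequence ending at i:
i:      1  2  3  4  5  6  7  8  9 10
a[i]:  10  4  8  6  2  9  3  7  1  5
S:     10  4 12 10  2 21  5 17  1 10
Maximum is 21 (e.g. 4 + 8 + 9).

21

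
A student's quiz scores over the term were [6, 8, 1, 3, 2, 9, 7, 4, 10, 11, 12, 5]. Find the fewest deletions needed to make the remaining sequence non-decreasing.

6

Fewest deletions = n − (longest non-decreasing subsequence).
i:      1  2  3  4  5  6  7  8  9 10 11 12
a[i]:   6  8  1  3  2  9  7  4 10 11 12  5
dp:     1  2  1  2  2  3  3  3  4  5  6  4
max dp = 6, so deletions = 12 − 6 = 6.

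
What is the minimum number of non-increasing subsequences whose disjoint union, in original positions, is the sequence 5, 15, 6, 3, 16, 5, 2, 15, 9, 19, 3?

4

The minimum number of non-increasing subsequences covering a sequence equals the length of its longest strictly increasing subsequence.
LIS length is 4 (e.g. 5, 15, 16, 19), so 4 piles are needed.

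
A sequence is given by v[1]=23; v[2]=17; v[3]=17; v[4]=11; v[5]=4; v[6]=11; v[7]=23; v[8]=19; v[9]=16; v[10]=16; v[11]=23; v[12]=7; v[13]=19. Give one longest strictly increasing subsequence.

4, 11, 19, 23

Patience tails give the LIS length; then backtrack through the dp parents:
23 → extends → [23]
17 → replaces 23 → [17]
17 → already a tail → [17]
11 → replaces 17 → [11]
4 → replaces 11 → [4]
11 → extends → [4, 11]
23 → extends → [4, 11, 23]
19 → replaces 23 → [4, 11, 19]
16 → replaces 19 → [4, 11, 16]
16 → already a tail → [4, 11, 16]
23 → extends → [4, 11, 16, 23]
7 → replaces 11 → [4, 7, 16, 23]
19 → replaces 23 → [4, 7, 16, 19]
Length 4; one witness is 4, 11, 19, 23.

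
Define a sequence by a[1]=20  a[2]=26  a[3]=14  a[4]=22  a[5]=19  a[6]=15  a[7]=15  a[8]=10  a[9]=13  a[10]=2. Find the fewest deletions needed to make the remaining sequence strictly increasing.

Fewest deletions = n − (longest strictly increasing subsequence).
Patience tails:
20 → extends → [20]
26 → extends → [20, 26]
14 → replaces 20 → [14, 26]
22 → replaces 26 → [14, 22]
19 → replaces 22 → [14, 19]
15 → replaces 19 → [14, 15]
15 → already a tail → [14, 15]
10 → replaces 14 → [10, 15]
13 → replaces 15 → [10, 13]
2 → replaces 10 → [2, 13]
Longest strictly increasing subsequence has length 2, so deletions = 10 − 2 = 8.

8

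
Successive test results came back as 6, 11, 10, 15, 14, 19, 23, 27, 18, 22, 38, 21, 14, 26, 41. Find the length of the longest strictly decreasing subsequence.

Let dp[i] be the longest strictly decreasing subsequence ending at i:
i:      1  2  3  4  5  6  7  8  9 10 11 12 13 14 15
a[i]:   6 11 10 15 14 19 23 27 18 22 38 21 14 26 41
dp:     1  1  2  1  2  1  1  1  2  2  1  3  4  2  1
Maximum is 4.

4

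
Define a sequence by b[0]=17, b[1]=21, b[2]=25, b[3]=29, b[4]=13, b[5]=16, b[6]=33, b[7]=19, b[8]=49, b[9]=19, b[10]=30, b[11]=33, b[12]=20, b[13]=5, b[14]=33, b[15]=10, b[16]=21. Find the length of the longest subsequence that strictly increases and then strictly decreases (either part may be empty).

inc[i] = longest strictly increasing subsequence ending at i; dec[i] = longest strictly decreasing subsequence starting at i:
i:      0  1  2  3  4  5  6  7  8  9 10 11 12 13 14 15 16
b[i]:  17 21 25 29 13 16 33 19 49 19 30 33 20  5 33 10 21
inc:    1  2  3  4  1  2  5  3  6  3  5  6  4  1  6  2  5
dec:    3  3  3  3  2  2  4  2  4  2  3  3  2  1  2  1  1
Best peak at i=8 (value 49): inc=6, dec=4, length 6+4−1 = 9.

9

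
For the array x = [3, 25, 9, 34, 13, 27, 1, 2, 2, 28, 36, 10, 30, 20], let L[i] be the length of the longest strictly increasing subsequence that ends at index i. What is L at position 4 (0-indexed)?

3

dp[i] = 1 + max{dp[j] : j<i, x[j]<x[i]} (or 1 if no such j):
i:      0  1  2  3  4  5  6  7  8  9 10 11 12 13
x[i]:   3 25  9 34 13 27  1  2  2 28 36 10 30 20
dp:     1  2  2  3  3  4  1  2  2  5  6  3  6  4
At index 4 the value is 3.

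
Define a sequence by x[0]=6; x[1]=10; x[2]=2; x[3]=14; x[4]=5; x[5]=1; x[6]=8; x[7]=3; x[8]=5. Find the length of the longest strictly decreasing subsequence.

3

Negate each value so 'decreasing' becomes 'increasing', then run patience tails on the negated sequence:
-6 → extends → [-6]
-10 → replaces -6 → [-10]
-2 → extends → [-10, -2]
-14 → replaces -10 → [-14, -2]
-5 → replaces -2 → [-14, -5]
-1 → extends → [-14, -5, -1]
-8 → replaces -5 → [-14, -8, -1]
-3 → replaces -1 → [-14, -8, -3]
-5 → replaces -3 → [-14, -8, -5]
Three tails, so the longest strictly decreasing subsequence of the original has length 3.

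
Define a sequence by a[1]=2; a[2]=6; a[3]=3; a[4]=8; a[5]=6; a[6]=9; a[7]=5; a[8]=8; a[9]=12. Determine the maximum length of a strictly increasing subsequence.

5

Let dp[i] be the length of the longest such subsequence ending at index i:
i:      1  2  3  4  5  6  7  8  9
a[i]:   2  6  3  8  6  9  5  8 12
dp:     1  2  2  3  3  4  3  4  5
Maximum dp value is 5.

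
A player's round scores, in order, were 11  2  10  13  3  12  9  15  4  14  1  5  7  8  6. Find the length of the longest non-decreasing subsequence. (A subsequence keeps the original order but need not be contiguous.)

Track the smallest tail for each achievable length (allowing ties):
11 → extends → [11]
2 → replaces 11 → [2]
10 → extends → [2, 10]
13 → extends → [2, 10, 13]
3 → replaces 10 → [2, 3, 13]
12 → replaces 13 → [2, 3, 12]
9 → replaces 12 → [2, 3, 9]
15 → extends → [2, 3, 9, 15]
4 → replaces 9 → [2, 3, 4, 15]
14 → replaces 15 → [2, 3, 4, 14]
1 → replaces 2 → [1, 3, 4, 14]
5 → replaces 14 → [1, 3, 4, 5]
7 → extends → [1, 3, 4, 5, 7]
8 → extends → [1, 3, 4, 5, 7, 8]
6 → replaces 7 → [1, 3, 4, 5, 6, 8]
Six tails, so the longest non-decreasing subsequence has length 6 (e.g. 2, 3, 4, 5, 7, 8).

6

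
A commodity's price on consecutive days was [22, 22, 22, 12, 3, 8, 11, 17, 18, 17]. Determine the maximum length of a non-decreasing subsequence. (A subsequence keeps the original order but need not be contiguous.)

5

Track the smallest tail for each achievable length (allowing ties):
22 → extends → [22]
22 → extends → [22, 22]
22 → extends → [22, 22, 22]
12 → replaces 22 → [12, 22, 22]
3 → replaces 12 → [3, 22, 22]
8 → replaces 22 → [3, 8, 22]
11 → replaces 22 → [3, 8, 11]
17 → extends → [3, 8, 11, 17]
18 → extends → [3, 8, 11, 17, 18]
17 → replaces 18 → [3, 8, 11, 17, 17]
Five tails, so the longest non-decreasing subsequence has length 5 (e.g. 3, 8, 11, 17, 18).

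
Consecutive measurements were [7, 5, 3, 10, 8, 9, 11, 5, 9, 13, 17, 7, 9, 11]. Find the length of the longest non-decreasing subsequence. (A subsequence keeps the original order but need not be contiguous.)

Track the smallest tail for each achievable length (allowing ties):
7 → extends → [7]
5 → replaces 7 → [5]
3 → replaces 5 → [3]
10 → extends → [3, 10]
8 → replaces 10 → [3, 8]
9 → extends → [3, 8, 9]
11 → extends → [3, 8, 9, 11]
5 → replaces 8 → [3, 5, 9, 11]
9 → replaces 11 → [3, 5, 9, 9]
13 → extends → [3, 5, 9, 9, 13]
17 → extends → [3, 5, 9, 9, 13, 17]
7 → replaces 9 → [3, 5, 7, 9, 13, 17]
9 → replaces 13 → [3, 5, 7, 9, 9, 17]
11 → replaces 17 → [3, 5, 7, 9, 9, 11]
Six tails, so the longest non-decreasing subsequence has length 6 (e.g. 7, 8, 9, 11, 13, 17).

6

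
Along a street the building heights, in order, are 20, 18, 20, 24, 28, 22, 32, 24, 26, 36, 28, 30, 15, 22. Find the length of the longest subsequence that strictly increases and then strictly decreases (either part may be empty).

inc[i] = longest strictly increasing subsequence ending at i; dec[i] = longest strictly decreasing subsequence starting at i:
i:      1  2  3  4  5  6  7  8  9 10 11 12 13 14
a[i]:  20 18 20 24 28 22 32 24 26 36 28 30 15 22
inc:    1  1  2  3  4  3  5  4  5  6  6  7  1  3
dec:    3  2  2  3  3  2  3  2  2  3  2  2  1  1
Best peak at i=10 (value 36): inc=6, dec=3, length 6+3−1 = 8.

8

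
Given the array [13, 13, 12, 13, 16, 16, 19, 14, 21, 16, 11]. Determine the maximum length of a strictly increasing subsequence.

5

Track the smallest tail for each achievable length (strict):
13 → extends → [13]
13 → already a tail → [13]
12 → replaces 13 → [12]
13 → extends → [12, 13]
16 → extends → [12, 13, 16]
16 → already a tail → [12, 13, 16]
19 → extends → [12, 13, 16, 19]
14 → replaces 16 → [12, 13, 14, 19]
21 → extends → [12, 13, 14, 19, 21]
16 → replaces 19 → [12, 13, 14, 16, 21]
11 → replaces 12 → [11, 13, 14, 16, 21]
Five tails, so the longest strictly increasing subsequence has length 5 (e.g. 12, 13, 16, 19, 21).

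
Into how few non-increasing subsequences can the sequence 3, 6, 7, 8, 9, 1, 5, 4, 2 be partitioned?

The minimum number of non-increasing subsequences covering a sequence equals the length of its longest strictly increasing subsequence.
LIS length is 5 (e.g. 3, 6, 7, 8, 9), so 5 piles are needed.

5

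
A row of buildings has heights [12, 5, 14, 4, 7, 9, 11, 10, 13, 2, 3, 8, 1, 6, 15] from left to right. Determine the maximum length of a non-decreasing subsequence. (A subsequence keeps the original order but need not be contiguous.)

6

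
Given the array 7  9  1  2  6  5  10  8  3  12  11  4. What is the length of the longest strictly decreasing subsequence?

Let dp[i] be the longest strictly decreasing subsequence ending at i:
i:      1  2  3  4  5  6  7  8  9 10 11 12
a[i]:   7  9  1  2  6  5 10  8  3 12 11  4
dp:     1  1  2  2  2  3  1  2  4  1  2  4
Maximum is 4.

4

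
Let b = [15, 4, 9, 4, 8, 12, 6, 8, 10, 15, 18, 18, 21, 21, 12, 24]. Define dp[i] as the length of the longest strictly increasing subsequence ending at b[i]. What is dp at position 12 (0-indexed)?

7

dp[i] = 1 + max{dp[j] : j<i, b[j]<b[i]} (or 1 if no such j):
i:      0  1  2  3  4  5  6  7  8  9 10 11 12 13 14 15
b[i]:  15  4  9  4  8 12  6  8 10 15 18 18 21 21 12 24
dp:     1  1  2  1  2  3  2  3  4  5  6  6  7  7  5  8
At index 12 the value is 7.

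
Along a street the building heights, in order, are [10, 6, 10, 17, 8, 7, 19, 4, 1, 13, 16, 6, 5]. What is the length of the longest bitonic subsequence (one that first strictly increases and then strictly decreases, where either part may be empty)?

7

inc[i] = longest strictly increasing subsequence ending at i; dec[i] = longest strictly decreasing subsequence starting at i:
i:      1  2  3  4  5  6  7  8  9 10 11 12 13
a[i]:  10  6 10 17  8  7 19  4  1 13 16  6  5
inc:    1  1  2  3  2  2  4  1  1  3  4  2  2
dec:    5  3  5  5  4  3  4  2  1  3  3  2  1
Best peak at i=4 (value 17): inc=3, dec=5, length 3+5−1 = 7.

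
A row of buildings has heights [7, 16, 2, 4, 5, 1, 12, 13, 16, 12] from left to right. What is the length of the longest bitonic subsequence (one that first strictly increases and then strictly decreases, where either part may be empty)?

7

inc[i] = longest strictly increasing subsequence ending at i; dec[i] = longest strictly decreasing subsequence starting at i:
i:      1  2  3  4  5  6  7  8  9 10
a[i]:   7 16  2  4  5  1 12 13 16 12
inc:    1  2  1  2  3  1  4  5  6  4
dec:    3  3  2  2  2  1  1  2  2  1
Best peak at i=9 (value 16): inc=6, dec=2, length 6+2−1 = 7.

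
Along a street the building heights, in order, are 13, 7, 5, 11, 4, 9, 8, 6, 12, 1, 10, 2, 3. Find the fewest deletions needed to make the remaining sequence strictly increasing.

10

Fewest deletions = n − (longest strictly increasing subsequence).
Patience tails:
13 → extends → [13]
7 → replaces 13 → [7]
5 → replaces 7 → [5]
11 → extends → [5, 11]
4 → replaces 5 → [4, 11]
9 → replaces 11 → [4, 9]
8 → replaces 9 → [4, 8]
6 → replaces 8 → [4, 6]
12 → extends → [4, 6, 12]
1 → replaces 4 → [1, 6, 12]
10 → replaces 12 → [1, 6, 10]
2 → replaces 6 → [1, 2, 10]
3 → replaces 10 → [1, 2, 3]
Longest strictly increasing subsequence has length 3, so deletions = 13 − 3 = 10.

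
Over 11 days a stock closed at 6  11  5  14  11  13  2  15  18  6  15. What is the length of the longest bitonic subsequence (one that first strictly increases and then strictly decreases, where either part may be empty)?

6

inc[i] = longest strictly increasing subsequence ending at i; dec[i] = longest strictly decreasing subsequence starting at i:
i:      1  2  3  4  5  6  7  8  9 10 11
a[i]:   6 11  5 14 11 13  2 15 18  6 15
inc:    1  2  1  3  2  3  1  4  5  2  4
dec:    3  3  2  3  2  2  1  2  2  1  1
Best peak at i=9 (value 18): inc=5, dec=2, length 5+2−1 = 6.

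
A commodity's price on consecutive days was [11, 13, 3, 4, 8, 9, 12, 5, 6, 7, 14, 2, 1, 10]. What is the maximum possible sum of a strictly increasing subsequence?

50

Let S[i] be the best sum of a strictly increasing subsequence ending at i:
i:      1  2  3  4  5  6  7  8  9 10 11 12 13 14
a[i]:  11 13  3  4  8  9 12  5  6  7 14  2  1 10
S:     11 24  3  7 15 24 36 12 18 25 50  2  1 35
Maximum is 50 (e.g. 3 + 4 + 8 + 9 + 12 + 14).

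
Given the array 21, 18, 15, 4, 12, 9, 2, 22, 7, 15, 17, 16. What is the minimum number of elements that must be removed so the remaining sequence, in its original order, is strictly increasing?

Fewest deletions = n − (longest strictly increasing subsequence).
i:      1  2  3  4  5  6  7  8  9 10 11 12
a[i]:  21 18 15  4 12  9  2 22  7 15 17 16
dp:     1  1  1  1  2  2  1  3  2  3  4  4
max dp = 4, so deletions = 12 − 4 = 8.

8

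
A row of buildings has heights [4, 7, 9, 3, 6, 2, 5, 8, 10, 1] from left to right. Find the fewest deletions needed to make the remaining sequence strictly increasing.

Fewest deletions = n − (longest strictly increasing subsequence).
i:      1  2  3  4  5  6  7  8  9 10
a[i]:   4  7  9  3  6  2  5  8 10  1
dp:     1  2  3  1  2  1  2  3  4  1
max dp = 4, so deletions = 10 − 4 = 6.

6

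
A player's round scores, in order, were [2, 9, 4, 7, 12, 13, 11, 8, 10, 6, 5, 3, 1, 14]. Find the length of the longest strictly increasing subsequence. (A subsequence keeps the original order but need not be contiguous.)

Let dp[i] be the length of the longest such subsequence ending at index i:
i:      1  2  3  4  5  6  7  8  9 10 11 12 13 14
a[i]:   2  9  4  7 12 13 11  8 10  6  5  3  1 14
dp:     1  2  2  3  4  5  4  4  5  3  3  2  1  6
Maximum dp value is 6.

6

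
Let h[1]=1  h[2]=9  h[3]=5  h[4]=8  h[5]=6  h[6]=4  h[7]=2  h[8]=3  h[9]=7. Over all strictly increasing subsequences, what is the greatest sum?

19

Let S[i] be the best sum of a strictly increasing subsequence ending at i:
i:      1  2  3  4  5  6  7  8  9
h[i]:   1  9  5  8  6  4  2  3  7
S:      1 10  6 14 12  5  3  6 19
Maximum is 19 (e.g. 1 + 5 + 6 + 7).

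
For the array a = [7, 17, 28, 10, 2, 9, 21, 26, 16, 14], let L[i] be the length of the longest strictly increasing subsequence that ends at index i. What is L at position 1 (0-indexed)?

dp[i] = 1 + max{dp[j] : j<i, a[j]<a[i]} (or 1 if no such j):
i:      0  1  2  3  4  5  6  7  8  9
a[i]:   7 17 28 10  2  9 21 26 16 14
dp:     1  2  3  2  1  2  3  4  3  3
At index 1 the value is 2.

2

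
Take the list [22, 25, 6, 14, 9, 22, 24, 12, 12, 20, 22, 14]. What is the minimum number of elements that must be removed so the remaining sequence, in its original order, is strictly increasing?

Fewest deletions = n − (longest strictly increasing subsequence).
Patience tails:
22 → extends → [22]
25 → extends → [22, 25]
6 → replaces 22 → [6, 25]
14 → replaces 25 → [6, 14]
9 → replaces 14 → [6, 9]
22 → extends → [6, 9, 22]
24 → extends → [6, 9, 22, 24]
12 → replaces 22 → [6, 9, 12, 24]
12 → already a tail → [6, 9, 12, 24]
20 → replaces 24 → [6, 9, 12, 20]
22 → extends → [6, 9, 12, 20, 22]
14 → replaces 20 → [6, 9, 12, 14, 22]
Longest strictly increasing subsequence has length 5, so deletions = 12 − 5 = 7.

7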